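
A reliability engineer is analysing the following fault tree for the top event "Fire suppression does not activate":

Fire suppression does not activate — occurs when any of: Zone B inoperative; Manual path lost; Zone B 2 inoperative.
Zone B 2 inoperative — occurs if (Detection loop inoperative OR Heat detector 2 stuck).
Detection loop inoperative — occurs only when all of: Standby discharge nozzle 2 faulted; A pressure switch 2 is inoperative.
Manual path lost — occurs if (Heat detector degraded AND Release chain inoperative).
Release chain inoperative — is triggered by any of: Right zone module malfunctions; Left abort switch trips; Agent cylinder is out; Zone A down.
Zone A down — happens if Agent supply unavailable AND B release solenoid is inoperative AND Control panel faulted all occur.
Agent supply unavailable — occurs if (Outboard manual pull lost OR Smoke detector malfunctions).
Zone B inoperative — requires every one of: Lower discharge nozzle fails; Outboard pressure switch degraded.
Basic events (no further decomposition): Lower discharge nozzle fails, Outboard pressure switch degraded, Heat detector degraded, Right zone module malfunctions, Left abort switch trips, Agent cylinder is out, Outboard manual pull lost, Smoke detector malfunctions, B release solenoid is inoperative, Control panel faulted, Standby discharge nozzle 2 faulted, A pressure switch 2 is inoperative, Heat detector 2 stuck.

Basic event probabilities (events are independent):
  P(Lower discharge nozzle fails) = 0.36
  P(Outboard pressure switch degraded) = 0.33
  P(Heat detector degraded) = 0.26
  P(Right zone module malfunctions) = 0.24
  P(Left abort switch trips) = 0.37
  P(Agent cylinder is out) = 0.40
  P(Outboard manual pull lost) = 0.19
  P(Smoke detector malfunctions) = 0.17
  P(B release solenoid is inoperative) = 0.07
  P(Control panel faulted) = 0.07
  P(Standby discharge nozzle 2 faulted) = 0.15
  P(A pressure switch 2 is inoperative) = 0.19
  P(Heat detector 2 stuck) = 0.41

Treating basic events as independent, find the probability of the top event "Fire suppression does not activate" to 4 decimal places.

0.5886

P(Zone B inoperative) [AND] = 0.36 × 0.33 = 0.118800
P(Agent supply unavailable) [OR] = 1 − (1−0.19) × (1−0.17) = 0.327700
P(Zone A down) [AND] = 0.327700 × 0.07 × 0.07 = 0.001606
P(Release chain inoperative) [OR] = 1 − (1−0.24) × (1−0.37) × (1−0.40) × (1−0.001606) = 0.713181
P(Manual path lost) [AND] = 0.26 × 0.713181 = 0.185427
P(Detection loop inoperative) [AND] = 0.15 × 0.19 = 0.028500
P(Zone B 2 inoperative) [OR] = 1 − (1−0.028500) × (1−0.41) = 0.426815
P(Fire suppression does not activate) [OR] = 1 − (1−0.118800) × (1−0.185427) × (1−0.426815) = 0.588567
Rounded to 4 decimal places: P(Fire suppression does not activate) ≈ 0.5886.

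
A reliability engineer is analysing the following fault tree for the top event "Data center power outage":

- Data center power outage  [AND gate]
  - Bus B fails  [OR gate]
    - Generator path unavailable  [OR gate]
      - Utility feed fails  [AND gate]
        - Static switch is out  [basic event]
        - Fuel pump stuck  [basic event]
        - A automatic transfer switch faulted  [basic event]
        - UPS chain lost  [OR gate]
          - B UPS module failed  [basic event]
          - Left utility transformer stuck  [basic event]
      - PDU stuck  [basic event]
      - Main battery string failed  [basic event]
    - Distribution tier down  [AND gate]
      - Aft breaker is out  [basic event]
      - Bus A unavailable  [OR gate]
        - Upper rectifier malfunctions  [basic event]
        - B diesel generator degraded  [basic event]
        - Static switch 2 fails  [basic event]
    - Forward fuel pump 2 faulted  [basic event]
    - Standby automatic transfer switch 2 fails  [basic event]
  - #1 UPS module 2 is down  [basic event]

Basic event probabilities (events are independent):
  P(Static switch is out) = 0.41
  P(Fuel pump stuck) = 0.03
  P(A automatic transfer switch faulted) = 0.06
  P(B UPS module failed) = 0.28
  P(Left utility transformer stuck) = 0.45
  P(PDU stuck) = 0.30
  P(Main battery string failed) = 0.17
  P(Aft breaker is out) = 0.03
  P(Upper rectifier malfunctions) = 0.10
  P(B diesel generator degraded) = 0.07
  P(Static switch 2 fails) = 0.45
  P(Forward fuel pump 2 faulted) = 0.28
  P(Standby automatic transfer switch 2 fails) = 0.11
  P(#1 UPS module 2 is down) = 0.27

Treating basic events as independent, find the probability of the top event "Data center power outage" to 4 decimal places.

0.1711

P(UPS chain lost) [OR] = 1 − (1−0.28) × (1−0.45) = 0.604000
P(Utility feed fails) [AND] = 0.41 × 0.03 × 0.06 × 0.604000 = 0.000446
P(Generator path unavailable) [OR] = 1 − (1−0.000446) × (1−0.30) × (1−0.17) = 0.419259
P(Bus A unavailable) [OR] = 1 − (1−0.10) × (1−0.07) × (1−0.45) = 0.539650
P(Distribution tier down) [AND] = 0.03 × 0.539650 = 0.016190
P(Bus B fails) [OR] = 1 − (1−0.419259) × (1−0.016190) × (1−0.28) × (1−0.11) = 0.633886
P(Data center power outage) [AND] = 0.633886 × 0.27 = 0.171149
Rounded to 4 decimal places: P(Data center power outage) ≈ 0.1711.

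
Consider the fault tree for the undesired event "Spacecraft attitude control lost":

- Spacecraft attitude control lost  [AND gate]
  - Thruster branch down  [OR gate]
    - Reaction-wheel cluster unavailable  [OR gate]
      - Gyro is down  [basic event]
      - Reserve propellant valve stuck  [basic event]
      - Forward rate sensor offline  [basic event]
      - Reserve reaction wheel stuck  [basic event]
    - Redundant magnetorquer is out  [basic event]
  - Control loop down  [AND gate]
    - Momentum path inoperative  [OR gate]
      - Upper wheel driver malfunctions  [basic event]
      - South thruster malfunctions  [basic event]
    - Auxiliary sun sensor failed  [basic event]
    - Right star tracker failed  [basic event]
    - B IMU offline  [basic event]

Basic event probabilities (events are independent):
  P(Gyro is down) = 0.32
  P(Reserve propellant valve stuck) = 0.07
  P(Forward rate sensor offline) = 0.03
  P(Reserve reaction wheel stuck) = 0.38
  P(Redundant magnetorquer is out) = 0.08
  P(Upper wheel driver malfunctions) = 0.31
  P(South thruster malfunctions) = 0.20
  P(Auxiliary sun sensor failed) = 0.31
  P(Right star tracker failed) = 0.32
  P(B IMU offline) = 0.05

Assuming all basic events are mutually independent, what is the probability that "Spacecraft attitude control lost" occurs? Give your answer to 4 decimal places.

0.0014

P(Reaction-wheel cluster unavailable) [OR] = 1 − (1−0.32) × (1−0.07) × (1−0.03) × (1−0.38) = 0.619675
P(Thruster branch down) [OR] = 1 − (1−0.619675) × (1−0.08) = 0.650101
P(Momentum path inoperative) [OR] = 1 − (1−0.31) × (1−0.20) = 0.448000
P(Control loop down) [AND] = 0.448000 × 0.31 × 0.32 × 0.05 = 0.002222
P(Spacecraft attitude control lost) [AND] = 0.650101 × 0.002222 = 0.001445
Rounded to 4 decimal places: P(Spacecraft attitude control lost) ≈ 0.0014.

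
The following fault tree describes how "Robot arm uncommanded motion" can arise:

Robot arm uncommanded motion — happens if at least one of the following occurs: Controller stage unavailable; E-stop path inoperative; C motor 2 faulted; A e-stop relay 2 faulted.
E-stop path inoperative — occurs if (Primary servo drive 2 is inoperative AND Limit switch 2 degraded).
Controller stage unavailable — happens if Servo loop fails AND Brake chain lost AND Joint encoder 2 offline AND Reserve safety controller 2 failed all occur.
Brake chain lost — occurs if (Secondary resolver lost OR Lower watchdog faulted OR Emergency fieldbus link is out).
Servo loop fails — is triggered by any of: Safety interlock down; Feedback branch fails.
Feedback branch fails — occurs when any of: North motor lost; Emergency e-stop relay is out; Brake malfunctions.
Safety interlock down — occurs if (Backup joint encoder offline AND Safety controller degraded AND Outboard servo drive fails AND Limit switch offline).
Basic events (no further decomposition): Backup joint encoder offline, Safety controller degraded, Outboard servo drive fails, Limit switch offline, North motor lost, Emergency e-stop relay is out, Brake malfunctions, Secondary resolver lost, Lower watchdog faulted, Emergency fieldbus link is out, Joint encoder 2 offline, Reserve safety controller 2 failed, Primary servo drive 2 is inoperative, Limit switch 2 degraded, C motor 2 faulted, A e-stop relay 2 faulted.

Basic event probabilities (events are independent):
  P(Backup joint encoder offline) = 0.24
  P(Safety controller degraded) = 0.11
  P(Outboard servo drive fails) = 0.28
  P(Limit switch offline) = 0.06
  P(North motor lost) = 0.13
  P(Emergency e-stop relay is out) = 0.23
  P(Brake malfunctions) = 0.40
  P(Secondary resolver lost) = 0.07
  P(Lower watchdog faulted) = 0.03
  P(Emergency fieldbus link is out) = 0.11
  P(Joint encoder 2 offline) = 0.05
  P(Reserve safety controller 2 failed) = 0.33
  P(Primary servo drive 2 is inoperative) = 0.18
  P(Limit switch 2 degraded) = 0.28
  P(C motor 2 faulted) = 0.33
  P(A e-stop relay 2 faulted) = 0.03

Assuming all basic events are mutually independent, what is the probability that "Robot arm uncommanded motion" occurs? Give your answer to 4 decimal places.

P(Safety interlock down) [AND] = 0.24 × 0.11 × 0.28 × 0.06 = 0.000444
P(Feedback branch fails) [OR] = 1 − (1−0.13) × (1−0.23) × (1−0.40) = 0.598060
P(Servo loop fails) [OR] = 1 − (1−0.000444) × (1−0.598060) = 0.598238
P(Brake chain lost) [OR] = 1 − (1−0.07) × (1−0.03) × (1−0.11) = 0.197131
P(Controller stage unavailable) [AND] = 0.598238 × 0.197131 × 0.05 × 0.33 = 0.001946
P(E-stop path inoperative) [AND] = 0.18 × 0.28 = 0.050400
P(Robot arm uncommanded motion) [OR] = 1 − (1−0.001946) × (1−0.050400) × (1−0.33) × (1−0.03) = 0.384056
Rounded to 4 decimal places: P(Robot arm uncommanded motion) ≈ 0.3841.

0.3841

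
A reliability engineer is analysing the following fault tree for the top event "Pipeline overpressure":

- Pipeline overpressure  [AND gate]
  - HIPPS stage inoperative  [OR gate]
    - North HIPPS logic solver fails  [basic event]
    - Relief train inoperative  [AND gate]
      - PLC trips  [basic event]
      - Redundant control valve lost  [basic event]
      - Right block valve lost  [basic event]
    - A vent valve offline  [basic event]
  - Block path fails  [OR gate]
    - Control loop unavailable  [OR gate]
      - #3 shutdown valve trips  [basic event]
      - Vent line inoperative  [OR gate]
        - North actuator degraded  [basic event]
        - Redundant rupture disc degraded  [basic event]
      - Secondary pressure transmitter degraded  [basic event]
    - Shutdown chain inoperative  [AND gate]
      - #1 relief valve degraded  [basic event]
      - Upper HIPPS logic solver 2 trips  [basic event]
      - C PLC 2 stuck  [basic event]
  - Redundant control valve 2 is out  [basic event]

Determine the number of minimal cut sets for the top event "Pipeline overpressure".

Relief train inoperative [AND]: one cut set from each child combined → 1 × 1 × 1 = 1 cut set(s).
HIPPS stage inoperative [OR]: union of children's cut sets → 3 cut set(s).
Vent line inoperative [OR]: union of children's cut sets → 2 cut set(s).
Control loop unavailable [OR]: union of children's cut sets → 4 cut set(s).
Shutdown chain inoperative [AND]: one cut set from each child combined → 1 × 1 × 1 = 1 cut set(s).
Block path fails [OR]: union of children's cut sets → 5 cut set(s).
Pipeline overpressure [AND]: one cut set from each child combined → 3 × 5 × 1 = 15 cut set(s).

15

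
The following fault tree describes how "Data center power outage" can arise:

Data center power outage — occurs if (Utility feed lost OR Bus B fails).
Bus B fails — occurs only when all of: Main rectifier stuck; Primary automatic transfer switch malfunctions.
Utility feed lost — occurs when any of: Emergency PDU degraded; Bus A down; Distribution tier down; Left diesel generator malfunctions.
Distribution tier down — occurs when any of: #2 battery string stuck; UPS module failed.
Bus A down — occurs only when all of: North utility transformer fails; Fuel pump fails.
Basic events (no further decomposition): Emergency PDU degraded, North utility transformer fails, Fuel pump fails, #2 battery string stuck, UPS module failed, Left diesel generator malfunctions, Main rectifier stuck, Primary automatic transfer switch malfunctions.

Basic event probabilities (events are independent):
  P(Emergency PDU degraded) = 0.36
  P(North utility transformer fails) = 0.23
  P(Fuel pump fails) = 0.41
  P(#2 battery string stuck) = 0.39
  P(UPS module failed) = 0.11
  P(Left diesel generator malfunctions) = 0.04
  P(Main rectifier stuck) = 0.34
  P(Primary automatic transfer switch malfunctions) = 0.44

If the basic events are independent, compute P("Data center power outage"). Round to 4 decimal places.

0.7431

P(Bus A down) [AND] = 0.23 × 0.41 = 0.094300
P(Distribution tier down) [OR] = 1 − (1−0.39) × (1−0.11) = 0.457100
P(Utility feed lost) [OR] = 1 − (1−0.36) × (1−0.094300) × (1−0.457100) × (1−0.04) = 0.697897
P(Bus B fails) [AND] = 0.34 × 0.44 = 0.149600
P(Data center power outage) [OR] = 1 − (1−0.697897) × (1−0.149600) = 0.743092
Rounded to 4 decimal places: P(Data center power outage) ≈ 0.7431.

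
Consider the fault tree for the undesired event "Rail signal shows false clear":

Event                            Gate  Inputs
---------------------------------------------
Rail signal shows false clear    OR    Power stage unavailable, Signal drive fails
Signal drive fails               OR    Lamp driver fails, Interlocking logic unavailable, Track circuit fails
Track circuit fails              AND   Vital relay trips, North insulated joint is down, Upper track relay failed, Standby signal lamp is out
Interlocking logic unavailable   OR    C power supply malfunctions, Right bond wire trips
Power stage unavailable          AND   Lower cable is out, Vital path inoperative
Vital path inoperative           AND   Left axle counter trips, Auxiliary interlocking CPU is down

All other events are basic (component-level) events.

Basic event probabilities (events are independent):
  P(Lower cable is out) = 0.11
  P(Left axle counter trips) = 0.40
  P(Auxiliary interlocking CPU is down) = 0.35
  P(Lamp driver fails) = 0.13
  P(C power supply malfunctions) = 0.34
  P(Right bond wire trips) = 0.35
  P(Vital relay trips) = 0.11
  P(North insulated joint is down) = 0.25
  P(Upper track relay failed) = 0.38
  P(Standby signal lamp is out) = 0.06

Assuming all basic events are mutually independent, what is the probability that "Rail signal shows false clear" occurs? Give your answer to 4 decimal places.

0.6327

P(Vital path inoperative) [AND] = 0.40 × 0.35 = 0.140000
P(Power stage unavailable) [AND] = 0.11 × 0.140000 = 0.015400
P(Interlocking logic unavailable) [OR] = 1 − (1−0.34) × (1−0.35) = 0.571000
P(Track circuit fails) [AND] = 0.11 × 0.25 × 0.38 × 0.06 = 0.000627
P(Signal drive fails) [OR] = 1 − (1−0.13) × (1−0.571000) × (1−0.000627) = 0.627004
P(Rail signal shows false clear) [OR] = 1 − (1−0.015400) × (1−0.627004) = 0.632748
Rounded to 4 decimal places: P(Rail signal shows false clear) ≈ 0.6327.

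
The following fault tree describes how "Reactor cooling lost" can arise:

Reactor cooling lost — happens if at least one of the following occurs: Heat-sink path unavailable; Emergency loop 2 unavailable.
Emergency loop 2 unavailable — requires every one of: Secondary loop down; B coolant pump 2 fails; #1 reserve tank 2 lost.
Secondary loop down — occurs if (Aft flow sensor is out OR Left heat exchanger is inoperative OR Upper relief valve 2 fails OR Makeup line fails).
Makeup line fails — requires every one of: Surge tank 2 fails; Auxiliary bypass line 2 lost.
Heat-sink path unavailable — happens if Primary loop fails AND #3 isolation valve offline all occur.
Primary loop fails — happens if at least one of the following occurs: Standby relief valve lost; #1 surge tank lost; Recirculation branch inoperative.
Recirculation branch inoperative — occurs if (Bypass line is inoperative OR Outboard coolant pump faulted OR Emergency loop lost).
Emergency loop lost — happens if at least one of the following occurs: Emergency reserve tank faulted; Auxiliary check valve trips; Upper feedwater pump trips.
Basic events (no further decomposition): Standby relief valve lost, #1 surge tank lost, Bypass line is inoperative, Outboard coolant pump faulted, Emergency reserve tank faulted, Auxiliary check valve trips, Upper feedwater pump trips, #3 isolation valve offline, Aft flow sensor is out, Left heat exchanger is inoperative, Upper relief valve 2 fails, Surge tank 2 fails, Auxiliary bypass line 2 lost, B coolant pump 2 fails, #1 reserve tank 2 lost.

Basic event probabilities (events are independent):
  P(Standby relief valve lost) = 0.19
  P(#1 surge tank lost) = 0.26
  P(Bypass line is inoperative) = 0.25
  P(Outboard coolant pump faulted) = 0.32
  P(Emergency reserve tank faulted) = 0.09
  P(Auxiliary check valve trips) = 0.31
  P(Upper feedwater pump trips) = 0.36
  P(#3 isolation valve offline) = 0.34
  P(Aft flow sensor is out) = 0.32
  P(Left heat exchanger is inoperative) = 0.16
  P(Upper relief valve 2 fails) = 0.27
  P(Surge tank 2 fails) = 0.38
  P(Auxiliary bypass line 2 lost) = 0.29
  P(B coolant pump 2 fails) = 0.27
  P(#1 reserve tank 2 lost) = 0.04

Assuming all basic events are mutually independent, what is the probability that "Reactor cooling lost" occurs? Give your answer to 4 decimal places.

0.3030

P(Emergency loop lost) [OR] = 1 − (1−0.09) × (1−0.31) × (1−0.36) = 0.598144
P(Recirculation branch inoperative) [OR] = 1 − (1−0.25) × (1−0.32) × (1−0.598144) = 0.795053
P(Primary loop fails) [OR] = 1 − (1−0.19) × (1−0.26) × (1−0.795053) = 0.877155
P(Heat-sink path unavailable) [AND] = 0.877155 × 0.34 = 0.298233
P(Makeup line fails) [AND] = 0.38 × 0.29 = 0.110200
P(Secondary loop down) [OR] = 1 − (1−0.32) × (1−0.16) × (1−0.27) × (1−0.110200) = 0.628975
P(Emergency loop 2 unavailable) [AND] = 0.628975 × 0.27 × 0.04 = 0.006793
P(Reactor cooling lost) [OR] = 1 − (1−0.298233) × (1−0.006793) = 0.303000
Rounded to 4 decimal places: P(Reactor cooling lost) ≈ 0.3030.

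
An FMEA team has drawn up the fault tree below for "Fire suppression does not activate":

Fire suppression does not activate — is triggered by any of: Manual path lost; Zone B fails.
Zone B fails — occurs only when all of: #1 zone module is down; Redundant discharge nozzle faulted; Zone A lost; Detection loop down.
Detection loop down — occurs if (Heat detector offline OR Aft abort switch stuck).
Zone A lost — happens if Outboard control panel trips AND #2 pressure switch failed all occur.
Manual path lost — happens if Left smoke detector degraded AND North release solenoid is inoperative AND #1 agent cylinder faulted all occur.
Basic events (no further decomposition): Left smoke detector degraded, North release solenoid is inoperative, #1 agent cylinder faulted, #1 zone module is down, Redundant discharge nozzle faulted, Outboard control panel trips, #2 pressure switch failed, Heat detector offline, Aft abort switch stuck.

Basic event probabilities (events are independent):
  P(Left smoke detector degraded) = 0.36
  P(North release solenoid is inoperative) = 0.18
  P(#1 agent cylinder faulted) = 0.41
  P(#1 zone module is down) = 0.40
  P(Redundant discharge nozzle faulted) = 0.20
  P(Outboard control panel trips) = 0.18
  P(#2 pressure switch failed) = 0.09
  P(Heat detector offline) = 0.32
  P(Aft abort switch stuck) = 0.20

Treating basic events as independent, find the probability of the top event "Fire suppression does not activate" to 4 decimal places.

0.0271

P(Manual path lost) [AND] = 0.36 × 0.18 × 0.41 = 0.026568
P(Zone A lost) [AND] = 0.18 × 0.09 = 0.016200
P(Detection loop down) [OR] = 1 − (1−0.32) × (1−0.20) = 0.456000
P(Zone B fails) [AND] = 0.40 × 0.20 × 0.016200 × 0.456000 = 0.000591
P(Fire suppression does not activate) [OR] = 1 − (1−0.026568) × (1−0.000591) = 0.027143
Rounded to 4 decimal places: P(Fire suppression does not activate) ≈ 0.0271.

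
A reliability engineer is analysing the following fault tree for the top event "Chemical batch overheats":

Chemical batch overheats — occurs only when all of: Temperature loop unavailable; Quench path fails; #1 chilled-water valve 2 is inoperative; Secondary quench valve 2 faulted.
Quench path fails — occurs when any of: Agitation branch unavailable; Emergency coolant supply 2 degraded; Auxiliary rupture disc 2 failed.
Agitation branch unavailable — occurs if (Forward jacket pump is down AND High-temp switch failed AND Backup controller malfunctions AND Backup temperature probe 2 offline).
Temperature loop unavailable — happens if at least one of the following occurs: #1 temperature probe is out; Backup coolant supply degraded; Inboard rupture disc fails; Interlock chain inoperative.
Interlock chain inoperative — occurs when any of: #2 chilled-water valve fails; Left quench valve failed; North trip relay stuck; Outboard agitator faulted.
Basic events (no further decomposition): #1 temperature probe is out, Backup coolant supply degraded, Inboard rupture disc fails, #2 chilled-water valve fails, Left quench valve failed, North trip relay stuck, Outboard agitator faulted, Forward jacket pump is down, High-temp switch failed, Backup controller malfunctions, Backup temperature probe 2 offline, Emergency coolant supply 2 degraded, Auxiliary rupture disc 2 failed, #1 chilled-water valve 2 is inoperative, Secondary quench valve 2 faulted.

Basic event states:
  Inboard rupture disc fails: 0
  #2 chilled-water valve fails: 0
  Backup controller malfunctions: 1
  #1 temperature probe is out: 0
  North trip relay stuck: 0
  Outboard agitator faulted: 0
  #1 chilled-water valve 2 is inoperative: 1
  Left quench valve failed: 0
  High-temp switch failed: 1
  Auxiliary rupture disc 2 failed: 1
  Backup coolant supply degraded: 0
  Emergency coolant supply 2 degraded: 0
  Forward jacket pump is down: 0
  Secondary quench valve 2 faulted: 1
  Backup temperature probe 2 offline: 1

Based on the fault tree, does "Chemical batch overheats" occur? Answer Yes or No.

No

Interlock chain inoperative [OR]: #2 chilled-water valve fails=not, Left quench valve failed=not, North trip relay stuck=not, Outboard agitator faulted=not → no input occurs → does not occur.
Temperature loop unavailable [OR]: #1 temperature probe is out=not, Backup coolant supply degraded=not, Inboard rupture disc fails=not, Interlock chain inoperative=not → no input occurs → does not occur.
Agitation branch unavailable [AND]: Forward jacket pump is down=not, High-temp switch failed=occurs, Backup controller malfunctions=occurs, Backup temperature probe 2 offline=occurs → not all inputs occur → does not occur.
Quench path fails [OR]: Agitation branch unavailable=not, Emergency coolant supply 2 degraded=not, Auxiliary rupture disc 2 failed=occurs → at least one input occurs → occurs.
Chemical batch overheats [AND]: Temperature loop unavailable=not, Quench path fails=occurs, #1 chilled-water valve 2 is inoperative=occurs, Secondary quench valve 2 faulted=occurs → not all inputs occur → does not occur.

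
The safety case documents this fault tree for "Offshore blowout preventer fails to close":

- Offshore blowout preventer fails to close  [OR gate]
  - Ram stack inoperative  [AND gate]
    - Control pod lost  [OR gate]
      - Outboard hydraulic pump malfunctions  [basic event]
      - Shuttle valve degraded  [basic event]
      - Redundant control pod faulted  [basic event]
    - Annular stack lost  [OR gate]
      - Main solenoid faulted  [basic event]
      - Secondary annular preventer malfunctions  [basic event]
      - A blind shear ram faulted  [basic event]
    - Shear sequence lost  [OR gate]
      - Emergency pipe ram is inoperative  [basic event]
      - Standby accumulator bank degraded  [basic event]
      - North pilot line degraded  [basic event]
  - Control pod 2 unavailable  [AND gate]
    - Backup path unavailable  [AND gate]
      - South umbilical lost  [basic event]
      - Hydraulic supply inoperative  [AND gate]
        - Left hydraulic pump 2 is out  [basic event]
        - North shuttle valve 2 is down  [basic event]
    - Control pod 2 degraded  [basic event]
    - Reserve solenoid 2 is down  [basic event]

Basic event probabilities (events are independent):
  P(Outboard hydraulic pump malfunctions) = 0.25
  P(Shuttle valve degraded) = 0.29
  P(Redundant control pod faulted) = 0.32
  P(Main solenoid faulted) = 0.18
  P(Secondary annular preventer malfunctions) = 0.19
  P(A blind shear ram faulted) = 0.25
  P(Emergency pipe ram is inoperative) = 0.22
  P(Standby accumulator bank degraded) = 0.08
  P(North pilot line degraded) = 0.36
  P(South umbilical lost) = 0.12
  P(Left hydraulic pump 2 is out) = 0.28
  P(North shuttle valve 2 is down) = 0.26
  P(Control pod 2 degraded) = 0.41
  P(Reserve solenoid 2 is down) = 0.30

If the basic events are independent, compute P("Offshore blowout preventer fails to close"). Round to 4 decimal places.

P(Control pod lost) [OR] = 1 − (1−0.25) × (1−0.29) × (1−0.32) = 0.637900
P(Annular stack lost) [OR] = 1 − (1−0.18) × (1−0.19) × (1−0.25) = 0.501850
P(Shear sequence lost) [OR] = 1 − (1−0.22) × (1−0.08) × (1−0.36) = 0.540736
P(Ram stack inoperative) [AND] = 0.637900 × 0.501850 × 0.540736 = 0.173106
P(Hydraulic supply inoperative) [AND] = 0.28 × 0.26 = 0.072800
P(Backup path unavailable) [AND] = 0.12 × 0.072800 = 0.008736
P(Control pod 2 unavailable) [AND] = 0.008736 × 0.41 × 0.30 = 0.001075
P(Offshore blowout preventer fails to close) [OR] = 1 − (1−0.173106) × (1−0.001075) = 0.173995
Rounded to 4 decimal places: P(Offshore blowout preventer fails to close) ≈ 0.1740.

0.1740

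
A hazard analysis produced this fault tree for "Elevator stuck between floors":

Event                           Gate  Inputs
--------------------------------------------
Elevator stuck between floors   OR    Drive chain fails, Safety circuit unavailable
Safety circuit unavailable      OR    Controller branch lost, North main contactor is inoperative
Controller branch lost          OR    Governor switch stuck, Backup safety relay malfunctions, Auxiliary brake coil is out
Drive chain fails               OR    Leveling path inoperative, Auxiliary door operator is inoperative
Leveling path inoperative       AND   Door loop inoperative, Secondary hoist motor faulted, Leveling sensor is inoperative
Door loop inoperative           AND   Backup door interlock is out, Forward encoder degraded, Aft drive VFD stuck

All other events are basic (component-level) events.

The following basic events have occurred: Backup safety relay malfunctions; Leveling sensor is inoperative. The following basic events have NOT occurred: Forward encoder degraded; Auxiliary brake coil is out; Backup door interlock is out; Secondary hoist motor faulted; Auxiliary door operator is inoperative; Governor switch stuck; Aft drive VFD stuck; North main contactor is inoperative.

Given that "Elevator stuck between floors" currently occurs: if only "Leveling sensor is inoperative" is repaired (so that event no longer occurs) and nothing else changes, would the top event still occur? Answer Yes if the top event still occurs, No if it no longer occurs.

Counterfactual: set "Leveling sensor is inoperative" to not occurred.
Door loop inoperative [AND]: Backup door interlock is out=not, Forward encoder degraded=not, Aft drive VFD stuck=not → not all inputs occur → does not occur.
Leveling path inoperative [AND]: Door loop inoperative=not, Secondary hoist motor faulted=not, Leveling sensor is inoperative=not → not all inputs occur → does not occur.
Drive chain fails [OR]: Leveling path inoperative=not, Auxiliary door operator is inoperative=not → no input occurs → does not occur.
Controller branch lost [OR]: Governor switch stuck=not, Backup safety relay malfunctions=occurs, Auxiliary brake coil is out=not → at least one input occurs → occurs.
Safety circuit unavailable [OR]: Controller branch lost=occurs, North main contactor is inoperative=not → at least one input occurs → occurs.
Elevator stuck between floors [OR]: Drive chain fails=not, Safety circuit unavailable=occurs → at least one input occurs → occurs.

Yes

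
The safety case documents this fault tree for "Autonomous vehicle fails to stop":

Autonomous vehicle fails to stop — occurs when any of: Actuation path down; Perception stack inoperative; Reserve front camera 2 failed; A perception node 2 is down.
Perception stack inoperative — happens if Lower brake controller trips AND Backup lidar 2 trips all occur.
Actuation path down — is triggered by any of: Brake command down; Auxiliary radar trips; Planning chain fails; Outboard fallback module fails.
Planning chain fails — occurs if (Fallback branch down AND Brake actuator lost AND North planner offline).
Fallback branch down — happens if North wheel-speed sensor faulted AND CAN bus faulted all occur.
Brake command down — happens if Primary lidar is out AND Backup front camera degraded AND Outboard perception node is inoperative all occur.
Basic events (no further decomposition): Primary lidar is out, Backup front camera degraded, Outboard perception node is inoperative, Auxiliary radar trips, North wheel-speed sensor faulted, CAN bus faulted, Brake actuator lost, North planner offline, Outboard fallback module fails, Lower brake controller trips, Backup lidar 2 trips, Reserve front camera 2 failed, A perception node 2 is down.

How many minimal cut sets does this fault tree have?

Brake command down [AND]: one cut set from each child combined → 1 × 1 × 1 = 1 cut set(s).
Fallback branch down [AND]: one cut set from each child combined → 1 × 1 = 1 cut set(s).
Planning chain fails [AND]: one cut set from each child combined → 1 × 1 × 1 = 1 cut set(s).
Actuation path down [OR]: union of children's cut sets → 4 cut set(s).
Perception stack inoperative [AND]: one cut set from each child combined → 1 × 1 = 1 cut set(s).
Autonomous vehicle fails to stop [OR]: union of children's cut sets → 7 cut set(s).
Minimal cut sets: {Backup front camera degraded, Outboard perception node is inoperative, Primary lidar is out}; {Auxiliary radar trips}; {Brake actuator lost, CAN bus faulted, North planner offline, North wheel-speed sensor faulted}; {Outboard fallback module fails}; {Backup lidar 2 trips, Lower brake controller trips}; {Reserve front camera 2 failed}; {A perception node 2 is down}.

7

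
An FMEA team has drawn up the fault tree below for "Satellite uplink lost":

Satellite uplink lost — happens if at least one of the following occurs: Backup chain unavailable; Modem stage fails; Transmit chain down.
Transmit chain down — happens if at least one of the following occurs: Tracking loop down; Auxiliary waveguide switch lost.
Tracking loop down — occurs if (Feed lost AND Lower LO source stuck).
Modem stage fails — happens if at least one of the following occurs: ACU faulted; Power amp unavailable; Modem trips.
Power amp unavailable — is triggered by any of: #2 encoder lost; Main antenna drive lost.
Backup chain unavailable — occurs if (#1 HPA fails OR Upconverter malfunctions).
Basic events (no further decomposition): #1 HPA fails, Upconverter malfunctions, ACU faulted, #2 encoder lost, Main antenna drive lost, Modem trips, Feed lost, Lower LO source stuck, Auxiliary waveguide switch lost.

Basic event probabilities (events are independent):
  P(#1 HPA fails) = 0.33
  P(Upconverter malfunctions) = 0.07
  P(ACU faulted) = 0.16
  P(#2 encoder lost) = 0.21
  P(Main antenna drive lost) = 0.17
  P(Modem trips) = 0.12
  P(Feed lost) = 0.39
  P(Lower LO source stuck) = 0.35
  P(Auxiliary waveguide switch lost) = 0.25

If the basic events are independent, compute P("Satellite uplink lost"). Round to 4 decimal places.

0.8044

P(Backup chain unavailable) [OR] = 1 − (1−0.33) × (1−0.07) = 0.376900
P(Power amp unavailable) [OR] = 1 − (1−0.21) × (1−0.17) = 0.344300
P(Modem stage fails) [OR] = 1 − (1−0.16) × (1−0.344300) × (1−0.12) = 0.515307
P(Tracking loop down) [AND] = 0.39 × 0.35 = 0.136500
P(Transmit chain down) [OR] = 1 − (1−0.136500) × (1−0.25) = 0.352375
P(Satellite uplink lost) [OR] = 1 − (1−0.376900) × (1−0.515307) × (1−0.352375) = 0.804409
Rounded to 4 decimal places: P(Satellite uplink lost) ≈ 0.8044.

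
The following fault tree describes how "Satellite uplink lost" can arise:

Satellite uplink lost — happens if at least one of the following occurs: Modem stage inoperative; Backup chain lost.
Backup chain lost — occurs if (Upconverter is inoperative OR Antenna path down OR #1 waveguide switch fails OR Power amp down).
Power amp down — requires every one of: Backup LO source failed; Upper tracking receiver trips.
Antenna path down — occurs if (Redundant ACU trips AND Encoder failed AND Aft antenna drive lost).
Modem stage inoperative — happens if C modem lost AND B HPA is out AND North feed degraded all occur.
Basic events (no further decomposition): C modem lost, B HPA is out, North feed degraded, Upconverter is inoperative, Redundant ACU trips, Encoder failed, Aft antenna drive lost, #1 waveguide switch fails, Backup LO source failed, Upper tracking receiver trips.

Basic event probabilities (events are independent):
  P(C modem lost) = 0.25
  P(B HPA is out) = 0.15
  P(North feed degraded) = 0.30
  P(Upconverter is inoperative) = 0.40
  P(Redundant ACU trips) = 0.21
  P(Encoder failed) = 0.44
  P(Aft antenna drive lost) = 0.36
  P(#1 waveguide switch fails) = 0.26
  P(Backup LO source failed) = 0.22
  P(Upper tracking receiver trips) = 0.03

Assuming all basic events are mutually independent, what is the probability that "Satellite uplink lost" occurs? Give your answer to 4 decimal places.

0.5784

P(Modem stage inoperative) [AND] = 0.25 × 0.15 × 0.30 = 0.011250
P(Antenna path down) [AND] = 0.21 × 0.44 × 0.36 = 0.033264
P(Power amp down) [AND] = 0.22 × 0.03 = 0.006600
P(Backup chain lost) [OR] = 1 − (1−0.40) × (1−0.033264) × (1−0.26) × (1−0.006600) = 0.573602
P(Satellite uplink lost) [OR] = 1 − (1−0.011250) × (1−0.573602) = 0.578399
Rounded to 4 decimal places: P(Satellite uplink lost) ≈ 0.5784.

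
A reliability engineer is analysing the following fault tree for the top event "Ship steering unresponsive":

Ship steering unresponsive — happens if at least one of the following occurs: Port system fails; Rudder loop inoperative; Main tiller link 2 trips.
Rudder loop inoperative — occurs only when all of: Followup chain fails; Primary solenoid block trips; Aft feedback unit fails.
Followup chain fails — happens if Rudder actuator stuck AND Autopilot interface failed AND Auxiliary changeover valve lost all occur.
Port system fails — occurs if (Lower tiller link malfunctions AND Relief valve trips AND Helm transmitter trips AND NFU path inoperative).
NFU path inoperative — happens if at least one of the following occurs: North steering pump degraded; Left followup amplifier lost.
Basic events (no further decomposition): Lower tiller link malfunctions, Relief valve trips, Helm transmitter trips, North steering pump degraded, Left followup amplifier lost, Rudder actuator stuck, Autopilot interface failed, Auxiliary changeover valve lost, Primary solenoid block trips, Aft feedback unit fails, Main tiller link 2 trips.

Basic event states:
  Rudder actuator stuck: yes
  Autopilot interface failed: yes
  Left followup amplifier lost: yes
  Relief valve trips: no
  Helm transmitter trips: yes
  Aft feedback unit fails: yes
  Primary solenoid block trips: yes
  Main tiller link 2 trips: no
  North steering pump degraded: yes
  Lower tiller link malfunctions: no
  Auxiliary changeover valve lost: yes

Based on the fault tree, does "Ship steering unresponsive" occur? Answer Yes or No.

Yes

NFU path inoperative [OR]: North steering pump degraded=occurs, Left followup amplifier lost=occurs → at least one input occurs → occurs.
Port system fails [AND]: Lower tiller link malfunctions=not, Relief valve trips=not, Helm transmitter trips=occurs, NFU path inoperative=occurs → not all inputs occur → does not occur.
Followup chain fails [AND]: Rudder actuator stuck=occurs, Autopilot interface failed=occurs, Auxiliary changeover valve lost=occurs → all inputs occur → occurs.
Rudder loop inoperative [AND]: Followup chain fails=occurs, Primary solenoid block trips=occurs, Aft feedback unit fails=occurs → all inputs occur → occurs.
Ship steering unresponsive [OR]: Port system fails=not, Rudder loop inoperative=occurs, Main tiller link 2 trips=not → at least one input occurs → occurs.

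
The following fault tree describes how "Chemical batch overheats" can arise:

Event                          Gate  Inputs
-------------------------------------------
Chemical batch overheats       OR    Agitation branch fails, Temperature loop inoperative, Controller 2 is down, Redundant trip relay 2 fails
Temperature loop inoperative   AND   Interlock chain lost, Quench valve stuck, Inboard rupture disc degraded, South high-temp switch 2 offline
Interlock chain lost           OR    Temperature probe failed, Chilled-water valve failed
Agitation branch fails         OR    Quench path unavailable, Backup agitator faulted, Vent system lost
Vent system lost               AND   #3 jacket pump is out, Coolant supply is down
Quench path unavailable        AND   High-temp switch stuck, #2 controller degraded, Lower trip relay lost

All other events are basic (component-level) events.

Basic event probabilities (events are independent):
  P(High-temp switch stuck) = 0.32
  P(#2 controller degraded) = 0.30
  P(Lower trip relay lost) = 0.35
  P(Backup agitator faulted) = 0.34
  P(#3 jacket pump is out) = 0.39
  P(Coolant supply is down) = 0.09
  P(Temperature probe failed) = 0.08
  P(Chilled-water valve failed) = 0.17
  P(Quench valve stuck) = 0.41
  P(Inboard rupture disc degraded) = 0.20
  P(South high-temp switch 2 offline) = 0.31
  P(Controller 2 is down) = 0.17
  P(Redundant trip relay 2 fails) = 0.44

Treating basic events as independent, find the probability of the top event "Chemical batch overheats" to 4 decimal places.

0.7157

P(Quench path unavailable) [AND] = 0.32 × 0.30 × 0.35 = 0.033600
P(Vent system lost) [AND] = 0.39 × 0.09 = 0.035100
P(Agitation branch fails) [OR] = 1 − (1−0.033600) × (1−0.34) × (1−0.035100) = 0.384564
P(Interlock chain lost) [OR] = 1 − (1−0.08) × (1−0.17) = 0.236400
P(Temperature loop inoperative) [AND] = 0.236400 × 0.41 × 0.20 × 0.31 = 0.006009
P(Chemical batch overheats) [OR] = 1 − (1−0.384564) × (1−0.006009) × (1−0.17) × (1−0.44) = 0.715664
Rounded to 4 decimal places: P(Chemical batch overheats) ≈ 0.7157.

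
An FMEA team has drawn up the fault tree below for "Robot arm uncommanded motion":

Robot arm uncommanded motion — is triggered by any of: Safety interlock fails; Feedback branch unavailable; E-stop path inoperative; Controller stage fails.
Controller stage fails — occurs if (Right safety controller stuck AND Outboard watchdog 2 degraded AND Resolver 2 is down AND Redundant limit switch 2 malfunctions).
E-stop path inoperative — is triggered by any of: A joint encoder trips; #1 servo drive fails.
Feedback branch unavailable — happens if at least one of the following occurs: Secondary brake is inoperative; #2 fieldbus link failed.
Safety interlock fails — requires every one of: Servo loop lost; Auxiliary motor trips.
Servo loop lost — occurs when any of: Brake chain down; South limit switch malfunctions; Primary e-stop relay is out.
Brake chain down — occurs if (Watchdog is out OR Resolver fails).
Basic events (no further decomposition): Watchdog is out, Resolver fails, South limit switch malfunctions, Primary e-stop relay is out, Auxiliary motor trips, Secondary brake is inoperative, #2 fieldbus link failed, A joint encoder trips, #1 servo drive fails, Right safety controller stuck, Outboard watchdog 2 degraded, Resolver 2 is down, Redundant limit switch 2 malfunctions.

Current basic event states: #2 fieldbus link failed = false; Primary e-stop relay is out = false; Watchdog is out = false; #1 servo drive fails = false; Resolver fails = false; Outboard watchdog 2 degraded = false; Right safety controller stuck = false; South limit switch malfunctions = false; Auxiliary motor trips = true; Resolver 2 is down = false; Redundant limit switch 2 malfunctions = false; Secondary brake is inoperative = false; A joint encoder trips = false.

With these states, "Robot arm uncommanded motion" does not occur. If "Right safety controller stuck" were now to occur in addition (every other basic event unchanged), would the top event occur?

Counterfactual: set "Right safety controller stuck" to occurred.
Brake chain down [OR]: Watchdog is out=not, Resolver fails=not → no input occurs → does not occur.
Servo loop lost [OR]: Brake chain down=not, South limit switch malfunctions=not, Primary e-stop relay is out=not → no input occurs → does not occur.
Safety interlock fails [AND]: Servo loop lost=not, Auxiliary motor trips=occurs → not all inputs occur → does not occur.
Feedback branch unavailable [OR]: Secondary brake is inoperative=not, #2 fieldbus link failed=not → no input occurs → does not occur.
E-stop path inoperative [OR]: A joint encoder trips=not, #1 servo drive fails=not → no input occurs → does not occur.
Controller stage fails [AND]: Right safety controller stuck=occurs, Outboard watchdog 2 degraded=not, Resolver 2 is down=not, Redundant limit switch 2 malfunctions=not → not all inputs occur → does not occur.
Robot arm uncommanded motion [OR]: Safety interlock fails=not, Feedback branch unavailable=not, E-stop path inoperative=not, Controller stage fails=not → no input occurs → does not occur.

No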